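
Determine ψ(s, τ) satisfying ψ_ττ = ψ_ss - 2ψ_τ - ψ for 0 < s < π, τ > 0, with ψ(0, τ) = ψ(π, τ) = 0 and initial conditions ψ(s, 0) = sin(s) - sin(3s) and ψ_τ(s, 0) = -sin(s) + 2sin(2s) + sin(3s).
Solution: Substitute ψ = exp(-τ)u, i.e. u = exp(τ)ψ.
By the product rule, ψ_τ = exp(-τ)(u_τ - u), ψ_ττ = exp(-τ)(u_ττ - 2u_τ + u), ψ_ss = exp(-τ)u_ss.
Substituting into the PDE and dividing by exp(-τ): u_ττ - 2u_τ + u = u_ss - 2(u_τ - u) - u.
The lower-order terms cancel, leaving the standard wave equation u_ττ = u_ss.
Initial data for u: u(s,0) = ψ(s,0) = sin(s) - sin(3s); u_τ(s,0) = ψ_τ(s,0) + ψ(s,0) = 2sin(2s). The boundary conditions carry over: u(0,τ) = u(π,τ) = 0.
Solve for u:
  Using separation of variables u = X(s)T(τ):
  Eigenfunctions: sin(ns), n = 1, 2, 3, ...
  General solution: u(s, τ) = Σ [A_n cos(n τ) + B_n sin(n τ)] sin(ns)
  From u(s,0) = sin(s) - sin(3s): A_1=1, A_3=-1. From u_τ(s,0) = 2sin(2s), using u_τ(s,0) = Σ ω_n B_n sin(ns) with ω_n = n: B_2 = 2/2 = 1.
Hence u(s,τ) = sin(s)cos(τ) + sin(2s)sin(2τ) - sin(3s)cos(3τ).
Transform back: ψ(s,τ) = exp(-τ)u(s,τ).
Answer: ψ(s, τ) = exp(-τ)sin(s)cos(τ) + exp(-τ)sin(2s)sin(2τ) - exp(-τ)sin(3s)cos(3τ)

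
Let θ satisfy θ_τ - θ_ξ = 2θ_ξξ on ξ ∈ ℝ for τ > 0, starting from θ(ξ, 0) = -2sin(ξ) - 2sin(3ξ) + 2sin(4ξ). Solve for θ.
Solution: Change to a moving frame: let η = ξ + τ, σ = τ and write θ(ξ,τ) = u(η,σ).
By the chain rule θ_τ = u_σ + u_η, θ_ξ = u_η, θ_ξξ = u_ηη.
Then θ_τ - θ_ξ = u_σ: the advection term cancels and the PDE becomes the heat equation u_σ = 2u_ηη on η ∈ ℝ.
Initial data: u(η,0) = θ(η,0) = -2sin(η) - 2sin(3η) + 2sin(4η).
On η ∈ ℝ each mode satisfies (sin(nη))″ = -n² sin(nη), so exp(-2n²σ) sin(nη) solves the heat equation; by superposition u(η,σ) = Σ c_n exp(-2n²σ) sin(nη).
Reading off the coefficients: c_1=-2, c_3=-2, c_4=2, so u(η,σ) = -2exp(-2σ)sin(η) - 2exp(-18σ)sin(3η) + 2exp(-32σ)sin(4η).
Substituting back η = ξ + τ, σ = τ: θ(ξ,τ) = u(ξ + τ, τ).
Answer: θ(ξ, τ) = -2exp(-2τ)sin(ξ + τ) - 2exp(-18τ)sin(3ξ + 3τ) + 2exp(-32τ)sin(4ξ + 4τ)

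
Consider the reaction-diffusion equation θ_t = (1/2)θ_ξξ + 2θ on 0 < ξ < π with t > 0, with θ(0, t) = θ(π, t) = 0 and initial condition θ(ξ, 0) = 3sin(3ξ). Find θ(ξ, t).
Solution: Substitute θ = exp(2t)u, i.e. u = exp(-2t)θ.
By the product rule, θ_t = exp(2t)(u_t + 2u), θ_ξξ = exp(2t)u_ξξ.
Substituting into the PDE and dividing by exp(2t): u_t + 2u = (1/2)u_ξξ + 2u.
The lower-order terms cancel, leaving the standard heat equation u_t = (1/2)u_ξξ.
Initial data for u: u(ξ,0) = θ(ξ,0) = 3sin(3ξ). The boundary conditions carry over: u(0,t) = u(π,t) = 0.
Solve for u:
  Using separation of variables u = X(ξ)G(t):
  Eigenfunctions: sin(nξ), n = 1, 2, 3, ...
  General solution: u(ξ, t) = Σ c_n sin(nξ) exp(-n² t/2)
  Matching u(ξ,0) = 3sin(3ξ) term by term: c_3=3.
Hence u(ξ,t) = 3exp(-9t/2)sin(3ξ).
Transform back: θ(ξ,t) = exp(2t)u(ξ,t).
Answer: θ(ξ, t) = 3exp(-5t/2)sin(3ξ)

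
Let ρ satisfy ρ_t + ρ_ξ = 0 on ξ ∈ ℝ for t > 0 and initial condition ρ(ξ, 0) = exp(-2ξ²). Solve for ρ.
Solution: By characteristics (dξ/dt = 1), ρ(ξ,t) = f(ξ - t) with f = ρ(·, 0).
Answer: ρ(ξ, t) = exp(-2(-t + ξ)²)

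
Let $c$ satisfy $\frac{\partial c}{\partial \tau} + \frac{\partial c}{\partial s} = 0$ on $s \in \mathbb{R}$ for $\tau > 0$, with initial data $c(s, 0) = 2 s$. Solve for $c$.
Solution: By method of characteristics (waves move right with speed 1):
Along characteristics $s - \tau =$ const, $c$ is constant, so $c(s,\tau) = f(s - \tau)$ with $f = c( \cdot , 0)$.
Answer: $c(s, \tau) = -2 \tau + 2 s$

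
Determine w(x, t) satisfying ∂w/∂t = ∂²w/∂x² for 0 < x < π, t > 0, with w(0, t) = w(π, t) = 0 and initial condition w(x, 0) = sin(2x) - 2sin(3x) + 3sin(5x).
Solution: Using separation of variables w = X(x)T(t):
Eigenfunctions: sin(nx), n = 1, 2, 3, ...
General solution: w(x, t) = Σ c_n sin(nx) exp(-n² t)
Matching w(x,0) = sin(2x) - 2sin(3x) + 3sin(5x) term by term: c_2=1, c_3=-2, c_5=3.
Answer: w(x, t) = exp(-4t)sin(2x) - 2exp(-9t)sin(3x) + 3exp(-25t)sin(5x)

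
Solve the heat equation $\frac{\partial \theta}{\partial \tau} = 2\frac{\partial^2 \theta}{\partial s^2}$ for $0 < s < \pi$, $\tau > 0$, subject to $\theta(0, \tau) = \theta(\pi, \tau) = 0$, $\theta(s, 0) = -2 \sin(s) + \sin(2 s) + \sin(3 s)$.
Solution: Using separation of variables $\theta = X(s)G(\tau)$:
Eigenfunctions: $\sin(ns)$, $n = 1, 2, 3, \ldots$
General solution: $\theta(s, \tau) = \sum c_n \sin(ns) e^{-2n^2 \tau}$
Matching $\theta(s,0) = -2 \sin(s) + \sin(2 s) + \sin(3 s)$ term by term: $c_1=-2, c_2=1, c_3=1$.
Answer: $\theta(s, \tau) = -2 e^{-2 \tau} \sin(s) + e^{-8 \tau} \sin(2 s) + e^{-18 \tau} \sin(3 s)$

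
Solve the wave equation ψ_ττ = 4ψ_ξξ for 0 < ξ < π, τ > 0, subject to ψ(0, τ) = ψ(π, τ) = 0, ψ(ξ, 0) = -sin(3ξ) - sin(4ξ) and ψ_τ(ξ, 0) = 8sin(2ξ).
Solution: Separating variables: ψ = Σ [A_n cos(ω_n τ) + B_n sin(ω_n τ)] sin(nξ), ω_n = 2n. From ICs (B_n = velocity coefficient / ω_n): A_3=-1, A_4=-1, B_2=2.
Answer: ψ(ξ, τ) = 2sin(2ξ)sin(4τ) - sin(3ξ)cos(6τ) - sin(4ξ)cos(8τ)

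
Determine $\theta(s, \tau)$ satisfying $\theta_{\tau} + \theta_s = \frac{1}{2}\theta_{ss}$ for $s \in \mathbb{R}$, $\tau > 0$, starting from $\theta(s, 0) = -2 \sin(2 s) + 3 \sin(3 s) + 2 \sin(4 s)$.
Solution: Change to a moving frame: let $\eta = s - \tau$, $\sigma = \tau$ and write $\theta(s,\tau) = u(\eta,\sigma)$.
By the chain rule $\theta_{\tau} = u_{\sigma} - u_{\eta}$, $\theta_s = u_{\eta}$, $\theta_{ss} = u_{\eta\eta}$.
Then $\theta_{\tau} + \theta_s = u_{\sigma}$: the advection term cancels and the PDE becomes the heat equation $u_{\sigma} = \frac{1}{2}u_{\eta\eta}$ on $\eta \in \mathbb{R}$.
Initial data: $u(\eta,0) = \theta(\eta,0) = -2 \sin(2 \eta) + 3 \sin(3 \eta) + 2 \sin(4 \eta)$.
On $\eta \in \mathbb{R}$ each mode satisfies $(\sin(n\eta))'' = -n^2 \sin(n\eta)$, so $e^{-n^2\sigma/2} \sin(n\eta)$ solves the heat equation; by superposition $u(\eta,\sigma) = \sum c_n e^{-n^2\sigma/2} \sin(n\eta)$.
Reading off the coefficients: $c_2=-2, c_3=3, c_4=2$, so $u(\eta,\sigma) = -2 e^{-2 \sigma} \sin(2 \eta) + 2 e^{-8 \sigma} \sin(4 \eta) + 3 e^{-9 \sigma/2} \sin(3 \eta)$.
Substituting back $\eta = s - \tau$, $\sigma = \tau$: $\theta(s,\tau) = u(s - \tau, \tau)$.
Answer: $\theta(s, \tau) = 2 e^{-2 \tau} \sin(2 \tau - 2 s) - 2 e^{-8 \tau} \sin(4 \tau - 4 s) - 3 e^{-9 \tau/2} \sin(3 \tau - 3 s)$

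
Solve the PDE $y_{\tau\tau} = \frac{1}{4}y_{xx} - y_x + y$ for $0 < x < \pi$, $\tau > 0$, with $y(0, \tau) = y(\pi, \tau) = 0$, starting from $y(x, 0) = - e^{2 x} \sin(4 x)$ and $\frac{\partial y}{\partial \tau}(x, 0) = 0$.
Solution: Substitute $y = e^{2x}u$, i.e. $u = e^{-2x}y$.
By the product rule, $y_x = e^{2x}(u_x + 2u)$, $y_{xx} = e^{2x}(u_{xx} + 4u_x + 4u)$, $y_{\tau\tau} = e^{2x}u_{\tau\tau}$.
Substituting into the PDE and dividing by $e^{2x}$: $u_{\tau\tau} = \frac{1}{4}(u_{xx} + 4u_x + 4u) - (u_x + 2u) + u$.
The lower-order terms cancel, leaving the standard wave equation $u_{\tau\tau} = \frac{1}{4}u_{xx}$.
Initial data for $u$: $u(x,0) = e^{-2x}y(x,0) = - \sin(4 x)$; $u_{\tau}(x,0) = e^{-2x}y_{\tau}(x,0) = 0$. The boundary conditions carry over: $u(0,\tau) = u(\pi,\tau) = 0$.
Solve for $u$:
  Using separation of variables $u = X(x)T(\tau)$:
  Eigenfunctions: $\sin(nx)$, $n = 1, 2, 3, \ldots$
  General solution: $u(x, \tau) = \sum [A_n \cos(n \tau/2) + B_n \sin(n \tau/2)] \sin(nx)$
  From $u(x,0) = - \sin(4 x)$: $A_4=-1$. From $u_{\tau}(x,0) = 0$: all $B_n = 0$.
Hence $u(x,\tau) = - \sin(4 x) \cos(2 \tau)$.
Transform back: $y(x,\tau) = e^{2x}u(x,\tau)$.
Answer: $y(x, \tau) = - e^{2 x} \sin(4 x) \cos(2 \tau)$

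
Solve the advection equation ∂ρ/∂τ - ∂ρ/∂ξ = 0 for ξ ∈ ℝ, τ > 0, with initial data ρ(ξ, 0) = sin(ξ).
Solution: By characteristics (dξ/dτ = -1), ρ(ξ,τ) = f(ξ + τ) with f = ρ(·, 0).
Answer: ρ(ξ, τ) = sin(ξ + τ)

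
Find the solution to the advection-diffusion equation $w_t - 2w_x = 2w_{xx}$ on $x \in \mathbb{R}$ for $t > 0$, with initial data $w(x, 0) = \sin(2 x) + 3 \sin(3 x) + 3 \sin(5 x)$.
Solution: Moving frame: $\eta = x + 2t$, $\sigma = t$, $w = u(\eta,\sigma)$, so $w_t = u_{\sigma} + 2u_{\eta}$ and $w_{xx} = u_{\eta\eta}$.
Hence $w_t - 2w_x = u_{\sigma}$ and the PDE becomes the heat equation $u_{\sigma} = 2u_{\eta\eta}$ on $\eta \in \mathbb{R}$.
Initial data: $u(\eta,0) = w(\eta,0) = \sin(2 \eta) + 3 \sin(3 \eta) + 3 \sin(5 \eta)$. Each mode $\sin(n\eta)$ decays as $e^{-2n^2\sigma}$ on $\mathbb{R}$, so $u(\eta,\sigma) = \sum c_n e^{-2n^2\sigma} \sin(n\eta)$ with $c_2=1, c_3=3, c_5=3$: $u(\eta,\sigma) = e^{-8 \sigma} \sin(2 \eta) + 3 e^{-18 \sigma} \sin(3 \eta) + 3 e^{-50 \sigma} \sin(5 \eta)$.
Substituting back: $w(x,t) = u(x + 2t, t)$.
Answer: $w(x, t) = e^{-8 t} \sin(4 t + 2 x) + 3 e^{-18 t} \sin(6 t + 3 x) + 3 e^{-50 t} \sin(10 t + 5 x)$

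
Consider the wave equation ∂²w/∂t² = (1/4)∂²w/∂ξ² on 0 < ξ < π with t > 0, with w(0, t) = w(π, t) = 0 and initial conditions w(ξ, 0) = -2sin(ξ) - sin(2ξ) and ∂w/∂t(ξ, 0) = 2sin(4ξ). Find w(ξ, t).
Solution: Separating variables: w = Σ [A_n cos(ω_n t) + B_n sin(ω_n t)] sin(nξ), ω_n = n/2. From ICs (B_n = velocity coefficient / ω_n): A_1=-2, A_2=-1, B_4=1.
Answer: w(ξ, t) = sin(2t)sin(4ξ) - 2sin(ξ)cos(t/2) - sin(2ξ)cos(t)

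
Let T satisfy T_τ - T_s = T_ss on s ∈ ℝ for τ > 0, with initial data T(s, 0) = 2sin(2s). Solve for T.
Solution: Change to a moving frame: let η = s + τ, σ = τ and write T(s,τ) = u(η,σ).
By the chain rule T_τ = u_σ + u_η, T_s = u_η, T_ss = u_ηη.
Then T_τ - T_s = u_σ: the advection term cancels and the PDE becomes the heat equation u_σ = u_ηη on η ∈ ℝ.
Initial data: u(η,0) = T(η,0) = 2sin(2η).
On η ∈ ℝ each mode satisfies (sin(nη))″ = -n² sin(nη), so exp(-n²σ) sin(nη) solves the heat equation; by superposition u(η,σ) = Σ c_n exp(-n²σ) sin(nη).
Reading off the coefficients: c_2=2, so u(η,σ) = 2exp(-4σ)sin(2η).
Substituting back η = s + τ, σ = τ: T(s,τ) = u(s + τ, τ).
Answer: T(s, τ) = 2exp(-4τ)sin(2s + 2τ)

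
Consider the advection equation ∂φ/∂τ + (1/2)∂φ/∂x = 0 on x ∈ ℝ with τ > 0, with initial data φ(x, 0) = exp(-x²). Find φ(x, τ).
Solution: By method of characteristics (waves move right with speed 1/2):
Along characteristics x - (1/2)τ = const, φ is constant, so φ(x,τ) = f(x - (1/2)τ) with f = φ(·, 0).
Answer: φ(x, τ) = exp(-(x - τ/2)²)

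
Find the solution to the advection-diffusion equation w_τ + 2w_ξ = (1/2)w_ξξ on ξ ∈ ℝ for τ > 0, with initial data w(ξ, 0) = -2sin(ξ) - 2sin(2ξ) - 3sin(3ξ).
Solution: Change to a moving frame: let η = ξ - 2τ, σ = τ and write w(ξ,τ) = u(η,σ).
By the chain rule w_τ = u_σ - 2u_η, w_ξ = u_η, w_ξξ = u_ηη.
Then w_τ + 2w_ξ = u_σ: the advection term cancels and the PDE becomes the heat equation u_σ = (1/2)u_ηη on η ∈ ℝ.
Initial data: u(η,0) = w(η,0) = -2sin(η) - 2sin(2η) - 3sin(3η).
On η ∈ ℝ each mode satisfies (sin(nη))″ = -n² sin(nη), so exp(-n²σ/2) sin(nη) solves the heat equation; by superposition u(η,σ) = Σ c_n exp(-n²σ/2) sin(nη).
Reading off the coefficients: c_1=-2, c_2=-2, c_3=-3, so u(η,σ) = -2exp(-2σ)sin(2η) - 2exp(-σ/2)sin(η) - 3exp(-9σ/2)sin(3η).
Substituting back η = ξ - 2τ, σ = τ: w(ξ,τ) = u(ξ - 2τ, τ).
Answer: w(ξ, τ) = -2exp(-2τ)sin(2ξ - 4τ) - 2exp(-τ/2)sin(ξ - 2τ) - 3exp(-9τ/2)sin(3ξ - 6τ)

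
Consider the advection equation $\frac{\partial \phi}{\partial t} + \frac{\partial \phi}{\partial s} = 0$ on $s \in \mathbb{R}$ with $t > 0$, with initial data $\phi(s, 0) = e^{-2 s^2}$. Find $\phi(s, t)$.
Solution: By method of characteristics (waves move right with speed 1):
Along characteristics $s - t =$ const, $\phi$ is constant, so $\phi(s,t) = f(s - t)$ with $f = \phi( \cdot , 0)$.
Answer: $\phi(s, t) = e^{-2 (s - t)^2}$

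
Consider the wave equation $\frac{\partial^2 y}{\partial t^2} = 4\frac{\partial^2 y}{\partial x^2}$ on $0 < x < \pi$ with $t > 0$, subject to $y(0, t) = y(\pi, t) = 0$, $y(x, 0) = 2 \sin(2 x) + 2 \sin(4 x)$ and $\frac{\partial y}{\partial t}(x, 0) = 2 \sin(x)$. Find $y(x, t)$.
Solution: Separating variables: $y = \sum [A_n \cos(\omega_n t) + B_n \sin(\omega_n t)] \sin(nx)$, $\omega_n = 2n$. From ICs ($B_n$ = velocity coefficient / $\omega_n$): $A_2=2, A_4=2, B_1=1$.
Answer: $y(x, t) = \sin(2 t) \sin(x) + 2 \sin(2 x) \cos(4 t) + 2 \sin(4 x) \cos(8 t)$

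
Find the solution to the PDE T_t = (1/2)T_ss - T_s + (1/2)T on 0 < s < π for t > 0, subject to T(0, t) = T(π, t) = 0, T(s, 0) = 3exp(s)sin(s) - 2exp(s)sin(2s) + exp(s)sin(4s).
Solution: Substitute T = exp(s)u.
Then T_s = exp(s)(u_s + u), T_ss = exp(s)(u_ss + 2u_s + u), T_t = exp(s)u_t; substituting and dividing by exp(s), the lower-order terms cancel: u_t = (1/2)u_ss (standard heat equation).
Data for u: u(s,0) = exp(-s)T(s,0) = 3sin(s) - 2sin(2s) + sin(4s). The boundary conditions carry over: u(0,t) = u(π,t) = 0.
Separating variables: u = Σ c_n exp(-n²t/2) sin(ns). From u(s,0) = 3sin(s) - 2sin(2s) + sin(4s): c_1=3, c_2=-2, c_4=1.
So u(s,t) = -2exp(-2t)sin(2s) + exp(-8t)sin(4s) + 3exp(-t/2)sin(s), and T(s,t) = exp(s)u(s,t).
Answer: T(s, t) = -2exp(s)exp(-2t)sin(2s) + exp(s)exp(-8t)sin(4s) + 3exp(s)exp(-t/2)sin(s)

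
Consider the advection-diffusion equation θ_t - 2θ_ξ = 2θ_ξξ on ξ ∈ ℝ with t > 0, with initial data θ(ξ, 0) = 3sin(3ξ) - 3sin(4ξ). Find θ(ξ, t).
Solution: Change to a moving frame: let η = ξ + 2t, σ = t and write θ(ξ,t) = u(η,σ).
By the chain rule θ_t = u_σ + 2u_η, θ_ξ = u_η, θ_ξξ = u_ηη.
Then θ_t - 2θ_ξ = u_σ: the advection term cancels and the PDE becomes the heat equation u_σ = 2u_ηη on η ∈ ℝ.
Initial data: u(η,0) = θ(η,0) = 3sin(3η) - 3sin(4η).
On η ∈ ℝ each mode satisfies (sin(nη))″ = -n² sin(nη), so exp(-2n²σ) sin(nη) solves the heat equation; by superposition u(η,σ) = Σ c_n exp(-2n²σ) sin(nη).
Reading off the coefficients: c_3=3, c_4=-3, so u(η,σ) = 3exp(-18σ)sin(3η) - 3exp(-32σ)sin(4η).
Substituting back η = ξ + 2t, σ = t: θ(ξ,t) = u(ξ + 2t, t).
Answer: θ(ξ, t) = 3exp(-18t)sin(6t + 3ξ) - 3exp(-32t)sin(8t + 4ξ)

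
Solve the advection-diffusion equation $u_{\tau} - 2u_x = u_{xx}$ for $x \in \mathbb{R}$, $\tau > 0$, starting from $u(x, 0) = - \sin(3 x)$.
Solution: Moving frame: $\eta = x + 2\tau$, $\sigma = \tau$, $u = w(\eta,\sigma)$, so $u_{\tau} = w_{\sigma} + 2w_{\eta}$ and $u_{xx} = w_{\eta\eta}$.
Hence $u_{\tau} - 2u_x = w_{\sigma}$ and the PDE becomes the heat equation $w_{\sigma} = w_{\eta\eta}$ on $\eta \in \mathbb{R}$.
Initial data: $w(\eta,0) = u(\eta,0) = - \sin(3 \eta)$. Each mode $\sin(n\eta)$ decays as $e^{-n^2\sigma}$ on $\mathbb{R}$, so $w(\eta,\sigma) = \sum c_n e^{-n^2\sigma} \sin(n\eta)$ with $c_3=-1$: $w(\eta,\sigma) = - e^{-9 \sigma} \sin(3 \eta)$.
Substituting back: $u(x,\tau) = w(x + 2\tau, \tau)$.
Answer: $u(x, \tau) = - e^{-9 \tau} \sin(6 \tau + 3 x)$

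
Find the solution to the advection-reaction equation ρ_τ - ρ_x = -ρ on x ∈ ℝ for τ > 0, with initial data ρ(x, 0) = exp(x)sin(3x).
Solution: Substitute ρ = exp(x)u, i.e. u = exp(-x)ρ.
By the product rule, ρ_x = exp(x)(u_x + u), ρ_τ = exp(x)u_τ.
Substituting into the PDE and dividing by exp(x): u_τ - (u_x + u) = -u.
The lower-order terms cancel, leaving the standard advection equation u_τ - u_x = 0.
Initial data for u: u(x,0) = exp(-x)ρ(x,0) = sin(3x).
Solve for u:
  By method of characteristics (waves move left with speed 1):
  Along characteristics x + τ = const, u is constant, so u(x,τ) = f(x + τ) with f = u(·, 0).
Hence u(x,τ) = sin(3x + 3τ).
Transform back: ρ(x,τ) = exp(x)u(x,τ).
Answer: ρ(x, τ) = exp(x)sin(3x + 3τ)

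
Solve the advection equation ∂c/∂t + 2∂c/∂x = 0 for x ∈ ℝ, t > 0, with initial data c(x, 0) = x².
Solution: By method of characteristics (waves move right with speed 2):
Along characteristics x - 2t = const, c is constant, so c(x,t) = f(x - 2t) with f = c(·, 0).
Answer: c(x, t) = 4t² - 4tx + x²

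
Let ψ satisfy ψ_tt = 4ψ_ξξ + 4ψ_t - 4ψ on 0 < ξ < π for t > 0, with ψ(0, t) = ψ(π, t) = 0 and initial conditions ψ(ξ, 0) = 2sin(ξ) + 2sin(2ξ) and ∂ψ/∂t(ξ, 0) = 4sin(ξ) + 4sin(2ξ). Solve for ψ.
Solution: Substitute ψ = exp(2t)u.
Then ψ_t = exp(2t)(u_t + 2u), ψ_tt = exp(2t)(u_tt + 4u_t + 4u), ψ_ξξ = exp(2t)u_ξξ; substituting and dividing by exp(2t), the lower-order terms cancel: u_tt = 4u_ξξ (standard wave equation).
Data for u: u(ξ,0) = ψ(ξ,0) = 2sin(ξ) + 2sin(2ξ); u_t(ξ,0) = ψ_t(ξ,0) - 2ψ(ξ,0) = 0. The boundary conditions carry over: u(0,t) = u(π,t) = 0.
Separating variables: u = Σ [A_n cos(ω_n t) + B_n sin(ω_n t)] sin(nξ), ω_n = 2n. From ICs: A_1=2, A_2=2.
So u(ξ,t) = 2sin(ξ)cos(2t) + 2sin(2ξ)cos(4t), and ψ(ξ,t) = exp(2t)u(ξ,t).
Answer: ψ(ξ, t) = 2exp(2t)sin(ξ)cos(2t) + 2exp(2t)sin(2ξ)cos(4t)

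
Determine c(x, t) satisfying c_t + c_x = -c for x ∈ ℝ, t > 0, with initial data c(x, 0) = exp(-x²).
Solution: Substitute c = exp(-t)u.
Then c_t = exp(-t)(u_t - u), c_x = exp(-t)u_x; substituting and dividing by exp(-t), the lower-order terms cancel: u_t + u_x = 0 (standard advection equation).
Data for u: u(x,0) = c(x,0) = exp(-x²).
By characteristics (dx/dt = 1), u(x,t) = f(x - t) with f = u(·, 0).
So u(x,t) = exp(-(-t + x)²), and c(x,t) = exp(-t)u(x,t).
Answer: c(x, t) = exp(-t)exp(-(-t + x)²)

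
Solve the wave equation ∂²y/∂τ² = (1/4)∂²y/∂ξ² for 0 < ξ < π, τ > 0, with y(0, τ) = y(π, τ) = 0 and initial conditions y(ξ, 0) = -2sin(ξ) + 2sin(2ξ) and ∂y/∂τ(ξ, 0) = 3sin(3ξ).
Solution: Separating variables: y = Σ [A_n cos(ω_n τ) + B_n sin(ω_n τ)] sin(nξ), ω_n = n/2. From ICs (B_n = velocity coefficient / ω_n): A_1=-2, A_2=2, B_3=2.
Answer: y(ξ, τ) = -2sin(ξ)cos(τ/2) + 2sin(2ξ)cos(τ) + 2sin(3ξ)sin(3τ/2)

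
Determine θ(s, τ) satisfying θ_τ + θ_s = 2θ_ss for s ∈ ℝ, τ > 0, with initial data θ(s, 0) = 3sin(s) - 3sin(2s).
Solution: Moving frame: η = s - τ, σ = τ, θ = u(η,σ), so θ_τ = u_σ - u_η and θ_ss = u_ηη.
Hence θ_τ + θ_s = u_σ and the PDE becomes the heat equation u_σ = 2u_ηη on η ∈ ℝ.
Initial data: u(η,0) = θ(η,0) = 3sin(η) - 3sin(2η). Each mode sin(nη) decays as exp(-2n²σ) on ℝ, so u(η,σ) = Σ c_n exp(-2n²σ) sin(nη) with c_1=3, c_2=-3: u(η,σ) = 3exp(-2σ)sin(η) - 3exp(-8σ)sin(2η).
Substituting back: θ(s,τ) = u(s - τ, τ).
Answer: θ(s, τ) = 3exp(-2τ)sin(s - τ) - 3exp(-8τ)sin(2s - 2τ)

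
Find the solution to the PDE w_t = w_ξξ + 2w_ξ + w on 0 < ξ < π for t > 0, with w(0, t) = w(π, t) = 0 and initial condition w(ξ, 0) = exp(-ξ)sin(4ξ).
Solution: Substitute w = exp(-ξ)u, i.e. u = exp(ξ)w.
By the product rule, w_ξ = exp(-ξ)(u_ξ - u), w_ξξ = exp(-ξ)(u_ξξ - 2u_ξ + u), w_t = exp(-ξ)u_t.
Substituting into the PDE and dividing by exp(-ξ): u_t = (u_ξξ - 2u_ξ + u) + 2(u_ξ - u) + u.
The lower-order terms cancel, leaving the standard heat equation u_t = u_ξξ.
Initial data for u: u(ξ,0) = exp(ξ)w(ξ,0) = sin(4ξ). The boundary conditions carry over: u(0,t) = u(π,t) = 0.
Solve for u:
  Using separation of variables u = X(ξ)T(t):
  Eigenfunctions: sin(nξ), n = 1, 2, 3, ...
  General solution: u(ξ, t) = Σ c_n sin(nξ) exp(-n² t)
  Matching u(ξ,0) = sin(4ξ) term by term: c_4=1.
Hence u(ξ,t) = exp(-16t)sin(4ξ).
Transform back: w(ξ,t) = exp(-ξ)u(ξ,t).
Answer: w(ξ, t) = exp(-16t)exp(-ξ)sin(4ξ)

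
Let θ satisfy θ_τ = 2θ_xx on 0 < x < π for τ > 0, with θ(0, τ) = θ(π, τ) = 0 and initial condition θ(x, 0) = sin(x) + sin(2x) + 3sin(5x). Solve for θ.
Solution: Separating variables: θ = Σ c_n exp(-2n²τ) sin(nx). From θ(x,0) = sin(x) + sin(2x) + 3sin(5x): c_1=1, c_2=1, c_5=3.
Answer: θ(x, τ) = exp(-2τ)sin(x) + exp(-8τ)sin(2x) + 3exp(-50τ)sin(5x)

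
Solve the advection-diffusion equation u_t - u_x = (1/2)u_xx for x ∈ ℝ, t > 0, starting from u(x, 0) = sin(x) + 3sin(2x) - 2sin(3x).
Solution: Change to a moving frame: let η = x + t, σ = t and write u(x,t) = w(η,σ).
By the chain rule u_t = w_σ + w_η, u_x = w_η, u_xx = w_ηη.
Then u_t - u_x = w_σ: the advection term cancels and the PDE becomes the heat equation w_σ = (1/2)w_ηη on η ∈ ℝ.
Initial data: w(η,0) = u(η,0) = sin(η) + 3sin(2η) - 2sin(3η).
On η ∈ ℝ each mode satisfies (sin(nη))″ = -n² sin(nη), so exp(-n²σ/2) sin(nη) solves the heat equation; by superposition w(η,σ) = Σ c_n exp(-n²σ/2) sin(nη).
Reading off the coefficients: c_1=1, c_2=3, c_3=-2, so w(η,σ) = 3exp(-2σ)sin(2η) + exp(-σ/2)sin(η) - 2exp(-9σ/2)sin(3η).
Substituting back η = x + t, σ = t: u(x,t) = w(x + t, t).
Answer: u(x, t) = 3exp(-2t)sin(2t + 2x) + exp(-t/2)sin(t + x) - 2exp(-9t/2)sin(3t + 3x)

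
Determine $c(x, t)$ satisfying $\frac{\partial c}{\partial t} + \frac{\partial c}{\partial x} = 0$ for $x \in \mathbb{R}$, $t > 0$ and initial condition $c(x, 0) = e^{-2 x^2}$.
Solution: By characteristics ($dx/dt = 1$), $c(x,t) = f(x - t)$ with $f = c( \cdot , 0)$.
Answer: $c(x, t) = e^{-2 (-t + x)^2}$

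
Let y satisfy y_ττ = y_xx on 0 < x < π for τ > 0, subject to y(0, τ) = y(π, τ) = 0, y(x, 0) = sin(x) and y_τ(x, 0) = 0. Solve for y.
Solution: Using separation of variables y = X(x)T(τ):
Eigenfunctions: sin(nx), n = 1, 2, 3, ...
General solution: y(x, τ) = Σ [A_n cos(n τ) + B_n sin(n τ)] sin(nx)
From y(x,0) = sin(x): A_1=1. From y_τ(x,0) = 0: all B_n = 0.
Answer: y(x, τ) = sin(x)cos(τ)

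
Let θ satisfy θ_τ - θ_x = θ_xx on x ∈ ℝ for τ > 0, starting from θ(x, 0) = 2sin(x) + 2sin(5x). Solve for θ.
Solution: Change to a moving frame: let η = x + τ, σ = τ and write θ(x,τ) = u(η,σ).
By the chain rule θ_τ = u_σ + u_η, θ_x = u_η, θ_xx = u_ηη.
Then θ_τ - θ_x = u_σ: the advection term cancels and the PDE becomes the heat equation u_σ = u_ηη on η ∈ ℝ.
Initial data: u(η,0) = θ(η,0) = 2sin(η) + 2sin(5η).
On η ∈ ℝ each mode satisfies (sin(nη))″ = -n² sin(nη), so exp(-n²σ) sin(nη) solves the heat equation; by superposition u(η,σ) = Σ c_n exp(-n²σ) sin(nη).
Reading off the coefficients: c_1=2, c_5=2, so u(η,σ) = 2exp(-σ)sin(η) + 2exp(-25σ)sin(5η).
Substituting back η = x + τ, σ = τ: θ(x,τ) = u(x + τ, τ).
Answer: θ(x, τ) = 2exp(-τ)sin(x + τ) + 2exp(-25τ)sin(5x + 5τ)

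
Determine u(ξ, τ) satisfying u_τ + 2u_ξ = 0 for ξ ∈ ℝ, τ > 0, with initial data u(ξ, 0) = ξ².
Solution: By characteristics (dξ/dτ = 2), u(ξ,τ) = f(ξ - 2τ) with f = u(·, 0).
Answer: u(ξ, τ) = ξ² - 4ξτ + 4τ²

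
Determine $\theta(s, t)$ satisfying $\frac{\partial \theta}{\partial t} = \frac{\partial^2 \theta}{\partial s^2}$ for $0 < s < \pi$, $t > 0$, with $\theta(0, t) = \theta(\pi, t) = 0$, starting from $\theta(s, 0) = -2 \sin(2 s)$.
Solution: Separating variables: $\theta = \sum c_n e^{-n^2t} \sin(ns)$. From $\theta(s,0) = -2 \sin(2 s)$: $c_2=-2$.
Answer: $\theta(s, t) = -2 e^{-4 t} \sin(2 s)$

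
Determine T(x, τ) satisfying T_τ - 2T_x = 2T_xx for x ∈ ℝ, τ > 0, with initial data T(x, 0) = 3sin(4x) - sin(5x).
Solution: Moving frame: η = x + 2τ, σ = τ, T = u(η,σ), so T_τ = u_σ + 2u_η and T_xx = u_ηη.
Hence T_τ - 2T_x = u_σ and the PDE becomes the heat equation u_σ = 2u_ηη on η ∈ ℝ.
Initial data: u(η,0) = T(η,0) = 3sin(4η) - sin(5η). Each mode sin(nη) decays as exp(-2n²σ) on ℝ, so u(η,σ) = Σ c_n exp(-2n²σ) sin(nη) with c_4=3, c_5=-1: u(η,σ) = 3exp(-32σ)sin(4η) - exp(-50σ)sin(5η).
Substituting back: T(x,τ) = u(x + 2τ, τ).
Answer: T(x, τ) = 3exp(-32τ)sin(4x + 8τ) - exp(-50τ)sin(5x + 10τ)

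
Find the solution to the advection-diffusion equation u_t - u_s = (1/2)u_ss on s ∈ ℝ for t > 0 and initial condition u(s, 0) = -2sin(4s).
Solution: Change to a moving frame: let η = s + t, σ = t and write u(s,t) = w(η,σ).
By the chain rule u_t = w_σ + w_η, u_s = w_η, u_ss = w_ηη.
Then u_t - u_s = w_σ: the advection term cancels and the PDE becomes the heat equation w_σ = (1/2)w_ηη on η ∈ ℝ.
Initial data: w(η,0) = u(η,0) = -2sin(4η).
On η ∈ ℝ each mode satisfies (sin(nη))″ = -n² sin(nη), so exp(-n²σ/2) sin(nη) solves the heat equation; by superposition w(η,σ) = Σ c_n exp(-n²σ/2) sin(nη).
Reading off the coefficients: c_4=-2, so w(η,σ) = -2exp(-8σ)sin(4η).
Substituting back η = s + t, σ = t: u(s,t) = w(s + t, t).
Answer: u(s, t) = -2exp(-8t)sin(4s + 4t)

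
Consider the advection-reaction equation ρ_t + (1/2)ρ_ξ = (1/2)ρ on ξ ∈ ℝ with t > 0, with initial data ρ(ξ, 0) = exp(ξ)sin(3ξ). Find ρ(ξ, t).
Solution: Substitute ρ = exp(ξ)u.
Then ρ_ξ = exp(ξ)(u_ξ + u), ρ_t = exp(ξ)u_t; substituting and dividing by exp(ξ), the lower-order terms cancel: u_t + (1/2)u_ξ = 0 (standard advection equation).
Data for u: u(ξ,0) = exp(-ξ)ρ(ξ,0) = sin(3ξ).
By characteristics (dξ/dt = 1/2), u(ξ,t) = f(ξ - (1/2)t) with f = u(·, 0).
So u(ξ,t) = -sin(3t/2 - 3ξ), and ρ(ξ,t) = exp(ξ)u(ξ,t).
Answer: ρ(ξ, t) = -exp(ξ)sin(3t/2 - 3ξ)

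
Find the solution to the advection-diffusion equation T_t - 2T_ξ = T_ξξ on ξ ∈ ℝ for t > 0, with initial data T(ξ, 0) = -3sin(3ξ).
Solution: Moving frame: η = ξ + 2t, σ = t, T = u(η,σ), so T_t = u_σ + 2u_η and T_ξξ = u_ηη.
Hence T_t - 2T_ξ = u_σ and the PDE becomes the heat equation u_σ = u_ηη on η ∈ ℝ.
Initial data: u(η,0) = T(η,0) = -3sin(3η). Each mode sin(nη) decays as exp(-n²σ) on ℝ, so u(η,σ) = Σ c_n exp(-n²σ) sin(nη) with c_3=-3: u(η,σ) = -3exp(-9σ)sin(3η).
Substituting back: T(ξ,t) = u(ξ + 2t, t).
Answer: T(ξ, t) = -3exp(-9t)sin(6t + 3ξ)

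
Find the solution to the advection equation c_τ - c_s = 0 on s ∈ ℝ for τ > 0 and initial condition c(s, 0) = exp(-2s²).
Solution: By method of characteristics (waves move left with speed 1):
Along characteristics s + τ = const, c is constant, so c(s,τ) = f(s + τ) with f = c(·, 0).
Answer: c(s, τ) = exp(-2(s + τ)²)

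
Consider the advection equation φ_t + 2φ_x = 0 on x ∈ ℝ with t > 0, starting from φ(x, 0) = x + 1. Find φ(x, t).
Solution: By method of characteristics (waves move right with speed 2):
Along characteristics x - 2t = const, φ is constant, so φ(x,t) = f(x - 2t) with f = φ(·, 0).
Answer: φ(x, t) = -2t + x + 1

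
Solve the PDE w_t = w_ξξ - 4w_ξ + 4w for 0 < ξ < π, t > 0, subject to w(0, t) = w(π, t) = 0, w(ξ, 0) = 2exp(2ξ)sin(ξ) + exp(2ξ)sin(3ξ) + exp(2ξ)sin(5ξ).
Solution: Substitute w = exp(2ξ)u, i.e. u = exp(-2ξ)w.
By the product rule, w_ξ = exp(2ξ)(u_ξ + 2u), w_ξξ = exp(2ξ)(u_ξξ + 4u_ξ + 4u), w_t = exp(2ξ)u_t.
Substituting into the PDE and dividing by exp(2ξ): u_t = (u_ξξ + 4u_ξ + 4u) - 4(u_ξ + 2u) + 4u.
The lower-order terms cancel, leaving the standard heat equation u_t = u_ξξ.
Initial data for u: u(ξ,0) = exp(-2ξ)w(ξ,0) = 2sin(ξ) + sin(3ξ) + sin(5ξ). The boundary conditions carry over: u(0,t) = u(π,t) = 0.
Solve for u:
  Using separation of variables u = X(ξ)T(t):
  Eigenfunctions: sin(nξ), n = 1, 2, 3, ...
  General solution: u(ξ, t) = Σ c_n sin(nξ) exp(-n² t)
  Matching u(ξ,0) = 2sin(ξ) + sin(3ξ) + sin(5ξ) term by term: c_1=2, c_3=1, c_5=1.
Hence u(ξ,t) = 2exp(-t)sin(ξ) + exp(-9t)sin(3ξ) + exp(-25t)sin(5ξ).
Transform back: w(ξ,t) = exp(2ξ)u(ξ,t).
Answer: w(ξ, t) = 2exp(-t)exp(2ξ)sin(ξ) + exp(-9t)exp(2ξ)sin(3ξ) + exp(-25t)exp(2ξ)sin(5ξ)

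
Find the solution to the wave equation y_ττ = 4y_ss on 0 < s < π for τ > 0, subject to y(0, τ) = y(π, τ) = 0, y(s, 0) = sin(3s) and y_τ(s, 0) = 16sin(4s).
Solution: Separating variables: y = Σ [A_n cos(ω_n τ) + B_n sin(ω_n τ)] sin(ns), ω_n = 2n. From ICs (B_n = velocity coefficient / ω_n): A_3=1, B_4=2.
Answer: y(s, τ) = sin(3s)cos(6τ) + 2sin(4s)sin(8τ)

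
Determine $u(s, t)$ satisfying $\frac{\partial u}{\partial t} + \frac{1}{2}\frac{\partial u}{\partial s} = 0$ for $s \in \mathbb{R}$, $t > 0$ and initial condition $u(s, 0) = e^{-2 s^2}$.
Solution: By method of characteristics (waves move right with speed 1/2):
Along characteristics $s - \frac{1}{2}t =$ const, $u$ is constant, so $u(s,t) = f(s - \frac{1}{2}t)$ with $f = u( \cdot , 0)$.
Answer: $u(s, t) = e^{-2 (s - t/2)^2}$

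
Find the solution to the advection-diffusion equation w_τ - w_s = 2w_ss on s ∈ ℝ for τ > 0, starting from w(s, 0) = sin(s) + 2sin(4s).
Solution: Change to a moving frame: let η = s + τ, σ = τ and write w(s,τ) = u(η,σ).
By the chain rule w_τ = u_σ + u_η, w_s = u_η, w_ss = u_ηη.
Then w_τ - w_s = u_σ: the advection term cancels and the PDE becomes the heat equation u_σ = 2u_ηη on η ∈ ℝ.
Initial data: u(η,0) = w(η,0) = sin(η) + 2sin(4η).
On η ∈ ℝ each mode satisfies (sin(nη))″ = -n² sin(nη), so exp(-2n²σ) sin(nη) solves the heat equation; by superposition u(η,σ) = Σ c_n exp(-2n²σ) sin(nη).
Reading off the coefficients: c_1=1, c_4=2, so u(η,σ) = exp(-2σ)sin(η) + 2exp(-32σ)sin(4η).
Substituting back η = s + τ, σ = τ: w(s,τ) = u(s + τ, τ).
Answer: w(s, τ) = exp(-2τ)sin(s + τ) + 2exp(-32τ)sin(4s + 4τ)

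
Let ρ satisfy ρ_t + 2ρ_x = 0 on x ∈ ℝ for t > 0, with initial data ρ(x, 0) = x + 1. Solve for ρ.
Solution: By characteristics (dx/dt = 2), ρ(x,t) = f(x - 2t) with f = ρ(·, 0).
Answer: ρ(x, t) = -2t + x + 1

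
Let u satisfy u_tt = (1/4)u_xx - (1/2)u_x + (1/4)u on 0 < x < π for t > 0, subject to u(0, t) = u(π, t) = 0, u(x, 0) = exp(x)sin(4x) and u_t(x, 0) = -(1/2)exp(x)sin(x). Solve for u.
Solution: Substitute u = exp(x)w, i.e. w = exp(-x)u.
By the product rule, u_x = exp(x)(w_x + w), u_xx = exp(x)(w_xx + 2w_x + w), u_tt = exp(x)w_tt.
Substituting into the PDE and dividing by exp(x): w_tt = (1/4)(w_xx + 2w_x + w) - (1/2)(w_x + w) + (1/4)w.
The lower-order terms cancel, leaving the standard wave equation w_tt = (1/4)w_xx.
Initial data for w: w(x,0) = exp(-x)u(x,0) = sin(4x); w_t(x,0) = exp(-x)u_t(x,0) = -(1/2)sin(x). The boundary conditions carry over: w(0,t) = w(π,t) = 0.
Solve for w:
  Using separation of variables w = X(x)T(t):
  Eigenfunctions: sin(nx), n = 1, 2, 3, ...
  General solution: w(x, t) = Σ [A_n cos(n t/2) + B_n sin(n t/2)] sin(nx)
  From w(x,0) = sin(4x): A_4=1. From w_t(x,0) = -(1/2)sin(x), using w_t(x,0) = Σ ω_n B_n sin(nx) with ω_n = n/2: B_1 = (-1/2)/(1/2) = -1.
Hence w(x,t) = -sin(t/2)sin(x) + sin(4x)cos(2t).
Transform back: u(x,t) = exp(x)w(x,t).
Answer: u(x, t) = -exp(x)sin(t/2)sin(x) + exp(x)sin(4x)cos(2t)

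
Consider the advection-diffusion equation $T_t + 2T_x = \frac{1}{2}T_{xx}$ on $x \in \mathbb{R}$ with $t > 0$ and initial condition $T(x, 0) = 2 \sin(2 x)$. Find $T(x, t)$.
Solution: Moving frame: $\eta = x - 2t$, $\sigma = t$, $T = u(\eta,\sigma)$, so $T_t = u_{\sigma} - 2u_{\eta}$ and $T_{xx} = u_{\eta\eta}$.
Hence $T_t + 2T_x = u_{\sigma}$ and the PDE becomes the heat equation $u_{\sigma} = \frac{1}{2}u_{\eta\eta}$ on $\eta \in \mathbb{R}$.
Initial data: $u(\eta,0) = T(\eta,0) = 2 \sin(2 \eta)$. Each mode $\sin(n\eta)$ decays as $e^{-n^2\sigma/2}$ on $\mathbb{R}$, so $u(\eta,\sigma) = \sum c_n e^{-n^2\sigma/2} \sin(n\eta)$ with $c_2=2$: $u(\eta,\sigma) = 2 e^{-2 \sigma} \sin(2 \eta)$.
Substituting back: $T(x,t) = u(x - 2t, t)$.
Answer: $T(x, t) = -2 e^{-2 t} \sin(4 t - 2 x)$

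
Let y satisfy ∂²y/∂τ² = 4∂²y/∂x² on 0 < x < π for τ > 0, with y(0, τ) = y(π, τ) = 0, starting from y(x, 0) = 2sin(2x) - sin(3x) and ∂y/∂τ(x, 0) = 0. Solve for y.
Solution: Using separation of variables y = X(x)T(τ):
Eigenfunctions: sin(nx), n = 1, 2, 3, ...
General solution: y(x, τ) = Σ [A_n cos(2n τ) + B_n sin(2n τ)] sin(nx)
From y(x,0) = 2sin(2x) - sin(3x): A_2=2, A_3=-1. From y_τ(x,0) = 0: all B_n = 0.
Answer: y(x, τ) = 2sin(2x)cos(4τ) - sin(3x)cos(6τ)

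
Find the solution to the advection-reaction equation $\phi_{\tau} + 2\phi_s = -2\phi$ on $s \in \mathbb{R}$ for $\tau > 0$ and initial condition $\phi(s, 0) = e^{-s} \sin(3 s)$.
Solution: Substitute $\phi = e^{-s}u$.
Then $\phi_s = e^{-s}(u_s - u)$, $\phi_{\tau} = e^{-s}u_{\tau}$; substituting and dividing by $e^{-s}$, the lower-order terms cancel: $u_{\tau} + 2u_s = 0$ (standard advection equation).
Data for $u$: $u(s,0) = e^{s}\phi(s,0) = \sin(3 s)$.
By characteristics ($ds/d\tau = 2$), $u(s,\tau) = f(s - 2\tau)$ with $f = u( \cdot , 0)$.
So $u(s,\tau) = \sin(3 s - 6 \tau)$, and $\phi(s,\tau) = e^{-s}u(s,\tau)$.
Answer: $\phi(s, \tau) = - e^{-s} \sin(6 \tau - 3 s)$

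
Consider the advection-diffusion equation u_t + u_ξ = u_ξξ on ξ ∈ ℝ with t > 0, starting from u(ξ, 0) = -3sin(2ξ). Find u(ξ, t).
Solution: Moving frame: η = ξ - t, σ = t, u = w(η,σ), so u_t = w_σ - w_η and u_ξξ = w_ηη.
Hence u_t + u_ξ = w_σ and the PDE becomes the heat equation w_σ = w_ηη on η ∈ ℝ.
Initial data: w(η,0) = u(η,0) = -3sin(2η). Each mode sin(nη) decays as exp(-n²σ) on ℝ, so w(η,σ) = Σ c_n exp(-n²σ) sin(nη) with c_2=-3: w(η,σ) = -3exp(-4σ)sin(2η).
Substituting back: u(ξ,t) = w(ξ - t, t).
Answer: u(ξ, t) = 3exp(-4t)sin(2t - 2ξ)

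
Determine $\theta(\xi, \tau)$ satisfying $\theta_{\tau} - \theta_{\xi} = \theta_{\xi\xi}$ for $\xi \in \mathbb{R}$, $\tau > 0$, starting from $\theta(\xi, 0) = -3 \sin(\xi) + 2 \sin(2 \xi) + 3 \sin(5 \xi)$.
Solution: Change to a moving frame: let $\eta = \xi + \tau$, $\sigma = \tau$ and write $\theta(\xi,\tau) = u(\eta,\sigma)$.
By the chain rule $\theta_{\tau} = u_{\sigma} + u_{\eta}$, $\theta_{\xi} = u_{\eta}$, $\theta_{\xi\xi} = u_{\eta\eta}$.
Then $\theta_{\tau} - \theta_{\xi} = u_{\sigma}$: the advection term cancels and the PDE becomes the heat equation $u_{\sigma} = u_{\eta\eta}$ on $\eta \in \mathbb{R}$.
Initial data: $u(\eta,0) = \theta(\eta,0) = -3 \sin(\eta) + 2 \sin(2 \eta) + 3 \sin(5 \eta)$.
On $\eta \in \mathbb{R}$ each mode satisfies $(\sin(n\eta))'' = -n^2 \sin(n\eta)$, so $e^{-n^2\sigma} \sin(n\eta)$ solves the heat equation; by superposition $u(\eta,\sigma) = \sum c_n e^{-n^2\sigma} \sin(n\eta)$.
Reading off the coefficients: $c_1=-3, c_2=2, c_5=3$, so $u(\eta,\sigma) = -3 e^{-\sigma} \sin(\eta) + 2 e^{-4 \sigma} \sin(2 \eta) + 3 e^{-25 \sigma} \sin(5 \eta)$.
Substituting back $\eta = \xi + \tau$, $\sigma = \tau$: $\theta(\xi,\tau) = u(\xi + \tau, \tau)$.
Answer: $\theta(\xi, \tau) = -3 e^{-\tau} \sin(\tau + \xi) + 2 e^{-4 \tau} \sin(2 \tau + 2 \xi) + 3 e^{-25 \tau} \sin(5 \tau + 5 \xi)$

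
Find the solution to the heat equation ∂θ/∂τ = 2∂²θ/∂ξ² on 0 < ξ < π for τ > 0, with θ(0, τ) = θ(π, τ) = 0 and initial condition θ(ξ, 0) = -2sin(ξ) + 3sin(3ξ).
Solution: Using separation of variables θ = X(ξ)G(τ):
Eigenfunctions: sin(nξ), n = 1, 2, 3, ...
General solution: θ(ξ, τ) = Σ c_n sin(nξ) exp(-2n² τ)
Matching θ(ξ,0) = -2sin(ξ) + 3sin(3ξ) term by term: c_1=-2, c_3=3.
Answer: θ(ξ, τ) = -2exp(-2τ)sin(ξ) + 3exp(-18τ)sin(3ξ)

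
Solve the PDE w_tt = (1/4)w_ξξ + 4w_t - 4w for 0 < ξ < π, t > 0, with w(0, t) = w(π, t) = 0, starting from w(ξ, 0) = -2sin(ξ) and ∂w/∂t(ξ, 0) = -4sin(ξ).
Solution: Substitute w = exp(2t)u, i.e. u = exp(-2t)w.
By the product rule, w_t = exp(2t)(u_t + 2u), w_tt = exp(2t)(u_tt + 4u_t + 4u), w_ξξ = exp(2t)u_ξξ.
Substituting into the PDE and dividing by exp(2t): u_tt + 4u_t + 4u = (1/4)u_ξξ + 4(u_t + 2u) - 4u.
The lower-order terms cancel, leaving the standard wave equation u_tt = (1/4)u_ξξ.
Initial data for u: u(ξ,0) = w(ξ,0) = -2sin(ξ); u_t(ξ,0) = w_t(ξ,0) - 2w(ξ,0) = 0. The boundary conditions carry over: u(0,t) = u(π,t) = 0.
Solve for u:
  Using separation of variables u = X(ξ)T(t):
  Eigenfunctions: sin(nξ), n = 1, 2, 3, ...
  General solution: u(ξ, t) = Σ [A_n cos(n t/2) + B_n sin(n t/2)] sin(nξ)
  From u(ξ,0) = -2sin(ξ): A_1=-2. From u_t(ξ,0) = 0: all B_n = 0.
Hence u(ξ,t) = -2sin(ξ)cos(t/2).
Transform back: w(ξ,t) = exp(2t)u(ξ,t).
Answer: w(ξ, t) = -2exp(2t)sin(ξ)cos(t/2)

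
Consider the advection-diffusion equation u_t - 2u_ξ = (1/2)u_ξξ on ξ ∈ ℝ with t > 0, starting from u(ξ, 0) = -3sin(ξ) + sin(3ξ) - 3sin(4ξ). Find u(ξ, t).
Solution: Change to a moving frame: let η = ξ + 2t, σ = t and write u(ξ,t) = w(η,σ).
By the chain rule u_t = w_σ + 2w_η, u_ξ = w_η, u_ξξ = w_ηη.
Then u_t - 2u_ξ = w_σ: the advection term cancels and the PDE becomes the heat equation w_σ = (1/2)w_ηη on η ∈ ℝ.
Initial data: w(η,0) = u(η,0) = -3sin(η) + sin(3η) - 3sin(4η).
On η ∈ ℝ each mode satisfies (sin(nη))″ = -n² sin(nη), so exp(-n²σ/2) sin(nη) solves the heat equation; by superposition w(η,σ) = Σ c_n exp(-n²σ/2) sin(nη).
Reading off the coefficients: c_1=-3, c_3=1, c_4=-3, so w(η,σ) = -3exp(-8σ)sin(4η) - 3exp(-σ/2)sin(η) + exp(-9σ/2)sin(3η).
Substituting back η = ξ + 2t, σ = t: u(ξ,t) = w(ξ + 2t, t).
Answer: u(ξ, t) = -3exp(-8t)sin(8t + 4ξ) - 3exp(-t/2)sin(2t + ξ) + exp(-9t/2)sin(6t + 3ξ)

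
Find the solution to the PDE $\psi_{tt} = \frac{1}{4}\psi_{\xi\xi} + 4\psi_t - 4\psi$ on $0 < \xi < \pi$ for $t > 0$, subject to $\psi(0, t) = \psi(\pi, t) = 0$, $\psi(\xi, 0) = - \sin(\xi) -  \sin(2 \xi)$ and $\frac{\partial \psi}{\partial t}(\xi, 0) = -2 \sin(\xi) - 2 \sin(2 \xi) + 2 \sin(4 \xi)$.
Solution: Substitute $\psi = e^{2t}u$.
Then $\psi_t = e^{2t}(u_t + 2u)$, $\psi_{tt} = e^{2t}(u_{tt} + 4u_t + 4u)$, $\psi_{\xi\xi} = e^{2t}u_{\xi\xi}$; substituting and dividing by $e^{2t}$, the lower-order terms cancel: $u_{tt} = \frac{1}{4}u_{\xi\xi}$ (standard wave equation).
Data for $u$: $u(\xi,0) = \psi(\xi,0) = - \sin(\xi) - \sin(2 \xi)$; $u_t(\xi,0) = \psi_t(\xi,0) - 2\psi(\xi,0) = 2 \sin(4 \xi)$. The boundary conditions carry over: $u(0,t) = u(\pi,t) = 0$.
Separating variables: $u = \sum [A_n \cos(\omega_n t) + B_n \sin(\omega_n t)] \sin(n\xi)$, $\omega_n = n/2$. From ICs ($B_n$ = velocity coefficient / $\omega_n$): $A_1=-1, A_2=-1, B_4=1$.
So $u(\xi,t) = \sin(2 t) \sin(4 \xi) - \sin(\xi) \cos(t/2) - \sin(2 \xi) \cos(t)$, and $\psi(\xi,t) = e^{2t}u(\xi,t)$.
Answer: $\psi(\xi, t) = - e^{2 t} \sin(\xi) \cos(t/2) -  e^{2 t} \sin(2 \xi) \cos(t) + e^{2 t} \sin(4 \xi) \sin(2 t)$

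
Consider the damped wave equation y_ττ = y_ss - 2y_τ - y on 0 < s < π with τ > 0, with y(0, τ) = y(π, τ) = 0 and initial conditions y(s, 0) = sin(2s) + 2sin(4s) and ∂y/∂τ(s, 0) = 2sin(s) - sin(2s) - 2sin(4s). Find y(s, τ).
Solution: Substitute y = exp(-τ)u, i.e. u = exp(τ)y.
By the product rule, y_τ = exp(-τ)(u_τ - u), y_ττ = exp(-τ)(u_ττ - 2u_τ + u), y_ss = exp(-τ)u_ss.
Substituting into the PDE and dividing by exp(-τ): u_ττ - 2u_τ + u = u_ss - 2(u_τ - u) - u.
The lower-order terms cancel, leaving the standard wave equation u_ττ = u_ss.
Initial data for u: u(s,0) = y(s,0) = sin(2s) + 2sin(4s); u_τ(s,0) = y_τ(s,0) + y(s,0) = 2sin(s). The boundary conditions carry over: u(0,τ) = u(π,τ) = 0.
Solve for u:
  Using separation of variables u = X(s)T(τ):
  Eigenfunctions: sin(ns), n = 1, 2, 3, ...
  General solution: u(s, τ) = Σ [A_n cos(n τ) + B_n sin(n τ)] sin(ns)
  From u(s,0) = sin(2s) + 2sin(4s): A_2=1, A_4=2. From u_τ(s,0) = 2sin(s), using u_τ(s,0) = Σ ω_n B_n sin(ns) with ω_n = n: B_1 = 2/1 = 2.
Hence u(s,τ) = 2sin(s)sin(τ) + sin(2s)cos(2τ) + 2sin(4s)cos(4τ).
Transform back: y(s,τ) = exp(-τ)u(s,τ).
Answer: y(s, τ) = 2exp(-τ)sin(s)sin(τ) + exp(-τ)sin(2s)cos(2τ) + 2exp(-τ)sin(4s)cos(4τ)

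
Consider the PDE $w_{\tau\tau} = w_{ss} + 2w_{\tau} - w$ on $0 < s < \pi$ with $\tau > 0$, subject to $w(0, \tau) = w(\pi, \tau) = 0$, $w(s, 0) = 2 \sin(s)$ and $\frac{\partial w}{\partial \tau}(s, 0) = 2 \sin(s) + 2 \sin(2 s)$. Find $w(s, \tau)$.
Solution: Substitute $w = e^{\tau}u$.
Then $w_{\tau} = e^{\tau}(u_{\tau} + u)$, $w_{\tau\tau} = e^{\tau}(u_{\tau\tau} + 2u_{\tau} + u)$, $w_{ss} = e^{\tau}u_{ss}$; substituting and dividing by $e^{\tau}$, the lower-order terms cancel: $u_{\tau\tau} = u_{ss}$ (standard wave equation).
Data for $u$: $u(s,0) = w(s,0) = 2 \sin(s)$; $u_{\tau}(s,0) = w_{\tau}(s,0) - w(s,0) = 2 \sin(2 s)$. The boundary conditions carry over: $u(0,\tau) = u(\pi,\tau) = 0$.
Separating variables: $u = \sum [A_n \cos(\omega_n \tau) + B_n \sin(\omega_n \tau)] \sin(ns)$, $\omega_n = n$. From ICs ($B_n$ = velocity coefficient / $\omega_n$): $A_1=2, B_2=1$.
So $u(s,\tau) = 2 \sin(s) \cos(\tau) + \sin(2 s) \sin(2 \tau)$, and $w(s,\tau) = e^{\tau}u(s,\tau)$.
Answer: $w(s, \tau) = e^{\tau} \sin(2 \tau) \sin(2 s) + 2 e^{\tau} \sin(s) \cos(\tau)$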